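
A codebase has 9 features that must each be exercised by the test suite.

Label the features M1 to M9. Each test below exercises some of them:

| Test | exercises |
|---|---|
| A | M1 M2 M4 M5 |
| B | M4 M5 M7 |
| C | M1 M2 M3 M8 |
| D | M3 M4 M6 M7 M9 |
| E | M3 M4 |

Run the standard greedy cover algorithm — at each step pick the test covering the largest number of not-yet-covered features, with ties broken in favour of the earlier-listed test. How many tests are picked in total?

3

Greedy: pick D (covers 5 new) → pick A (covers 3 new) → pick C (covers 1 new). Total picks: 3.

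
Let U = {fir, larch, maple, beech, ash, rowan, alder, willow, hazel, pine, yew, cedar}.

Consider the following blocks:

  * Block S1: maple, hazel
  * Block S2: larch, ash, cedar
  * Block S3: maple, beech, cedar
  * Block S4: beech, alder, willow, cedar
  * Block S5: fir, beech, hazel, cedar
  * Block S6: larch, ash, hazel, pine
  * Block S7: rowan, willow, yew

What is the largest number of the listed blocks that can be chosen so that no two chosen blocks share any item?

3

S3, S6, S7 are pairwise disjoint (S3={maple,beech,cedar}; S6={larch,ash,hazel,pine}; S7={rowan,willow,yew}).
Every remaining block overlaps one of these, and no 4 of the listed blocks are pairwise disjoint, so 3 is the maximum.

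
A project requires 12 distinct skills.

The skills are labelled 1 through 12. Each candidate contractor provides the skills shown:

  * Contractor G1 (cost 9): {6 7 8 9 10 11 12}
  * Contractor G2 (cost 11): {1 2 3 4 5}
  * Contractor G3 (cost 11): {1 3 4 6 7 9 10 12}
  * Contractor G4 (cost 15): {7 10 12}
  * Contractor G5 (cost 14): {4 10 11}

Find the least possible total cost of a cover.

20

G1, G2 together cover every skill (G1 ∪ G2 = {1, 2, 3, 4, 5, 6, 7, 8, 9, 10, 11, 12}); total cost 9 + 11 = 20.
No covering selection has total cost below 20.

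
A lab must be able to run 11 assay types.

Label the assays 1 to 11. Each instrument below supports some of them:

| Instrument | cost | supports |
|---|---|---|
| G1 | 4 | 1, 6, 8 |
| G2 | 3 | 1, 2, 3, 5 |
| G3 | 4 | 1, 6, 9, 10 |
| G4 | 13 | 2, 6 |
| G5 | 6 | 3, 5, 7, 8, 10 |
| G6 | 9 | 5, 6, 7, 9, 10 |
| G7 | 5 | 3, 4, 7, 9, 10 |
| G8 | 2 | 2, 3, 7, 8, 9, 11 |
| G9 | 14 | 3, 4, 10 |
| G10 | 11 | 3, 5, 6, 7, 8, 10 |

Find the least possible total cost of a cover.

G2, G3, G7, G8 together cover every assay (G2 ∪ G3 ∪ G7 ∪ G8 = {1, 2, 3, 4, 5, 6, 7, 8, 9, 10, 11}); total cost 3 + 4 + 5 + 2 = 14.
No covering selection has total cost below 14.

14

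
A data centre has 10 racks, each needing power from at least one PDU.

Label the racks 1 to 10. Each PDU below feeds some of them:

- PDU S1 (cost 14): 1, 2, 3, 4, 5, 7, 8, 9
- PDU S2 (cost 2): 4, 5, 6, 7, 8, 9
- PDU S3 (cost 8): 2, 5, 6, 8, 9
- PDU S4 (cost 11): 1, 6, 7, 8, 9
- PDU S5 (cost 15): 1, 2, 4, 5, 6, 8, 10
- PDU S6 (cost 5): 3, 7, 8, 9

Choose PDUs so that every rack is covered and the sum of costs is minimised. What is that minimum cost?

20

S5, S6 together cover every rack (S5 ∪ S6 = {1, 2, 3, 4, 5, 6, 7, 8, 9, 10}); total cost 15 + 5 = 20.
The greedy pick S2, S1, S5 costs 31; no covering selection beats 20.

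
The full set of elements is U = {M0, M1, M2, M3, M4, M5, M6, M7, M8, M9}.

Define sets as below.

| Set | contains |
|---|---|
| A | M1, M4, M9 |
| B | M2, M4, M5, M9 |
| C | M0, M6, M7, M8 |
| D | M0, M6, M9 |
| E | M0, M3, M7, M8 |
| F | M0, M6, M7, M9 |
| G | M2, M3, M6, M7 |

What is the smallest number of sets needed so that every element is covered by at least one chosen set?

A and B and C and E together: A ∪ B ∪ C ∪ E = {M0, M1, M2, M3, M4, M5, M6, M7, M8, M9} — every element is covered.
No 3 of the 7 sets cover everything (all 35 combinations miss at least one element), so 4 is optimal.

4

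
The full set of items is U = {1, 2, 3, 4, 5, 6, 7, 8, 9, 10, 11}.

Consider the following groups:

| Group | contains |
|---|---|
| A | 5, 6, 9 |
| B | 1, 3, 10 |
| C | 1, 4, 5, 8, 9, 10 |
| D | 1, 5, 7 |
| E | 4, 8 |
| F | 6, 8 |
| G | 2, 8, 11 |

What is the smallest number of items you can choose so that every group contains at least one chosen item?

3

H = {1, 8, 9} meets every group (each contains at least one member of H), and |H| = 3.
The groups A, B, E are pairwise disjoint, so any hitting set needs a separate item for each — at least 3. Hence 3 is optimal.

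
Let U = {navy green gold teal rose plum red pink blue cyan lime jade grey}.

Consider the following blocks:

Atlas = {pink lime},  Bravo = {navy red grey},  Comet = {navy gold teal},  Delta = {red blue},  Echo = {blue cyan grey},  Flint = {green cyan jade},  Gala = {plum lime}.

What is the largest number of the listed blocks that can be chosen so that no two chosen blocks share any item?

4

Atlas, Comet, Delta, Flint are pairwise disjoint (Atlas={pink,lime}; Comet={navy,gold,teal}; Delta={red,blue}; Flint={green,cyan,jade}).
Every remaining block overlaps one of these, and no 5 of the listed blocks are pairwise disjoint, so 4 is the maximum.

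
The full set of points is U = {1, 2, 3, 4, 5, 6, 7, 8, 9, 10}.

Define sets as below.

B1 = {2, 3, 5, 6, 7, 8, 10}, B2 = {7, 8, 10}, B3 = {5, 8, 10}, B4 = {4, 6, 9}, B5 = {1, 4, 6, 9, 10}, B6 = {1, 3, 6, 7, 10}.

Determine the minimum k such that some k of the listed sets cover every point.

Take {B1, B5}. Their union is {1, 2, 3, 4, 5, 6, 7, 8, 9, 10}, which is all 10 points.
No single set has all 10 points (the largest, B1, has 7), so 2 is optimal.

2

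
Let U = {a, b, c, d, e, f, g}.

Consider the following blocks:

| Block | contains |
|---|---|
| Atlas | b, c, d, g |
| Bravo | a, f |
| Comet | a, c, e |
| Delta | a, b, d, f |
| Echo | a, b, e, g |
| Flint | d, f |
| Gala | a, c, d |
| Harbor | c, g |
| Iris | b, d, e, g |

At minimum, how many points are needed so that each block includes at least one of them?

H = {c, e, f} meets every block (each contains at least one member of H), and |H| = 3.
No choice of 2 points meets every block, so 3 is the minimum.

3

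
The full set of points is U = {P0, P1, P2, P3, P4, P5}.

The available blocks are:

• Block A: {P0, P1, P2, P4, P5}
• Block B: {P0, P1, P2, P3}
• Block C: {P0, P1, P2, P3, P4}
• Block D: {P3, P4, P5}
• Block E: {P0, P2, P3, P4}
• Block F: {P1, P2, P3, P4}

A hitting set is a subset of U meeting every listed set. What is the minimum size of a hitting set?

The 2 points {P1, P3} hit every block.
No single point lies in every block, so at least 2 are needed and 2 is optimal.

2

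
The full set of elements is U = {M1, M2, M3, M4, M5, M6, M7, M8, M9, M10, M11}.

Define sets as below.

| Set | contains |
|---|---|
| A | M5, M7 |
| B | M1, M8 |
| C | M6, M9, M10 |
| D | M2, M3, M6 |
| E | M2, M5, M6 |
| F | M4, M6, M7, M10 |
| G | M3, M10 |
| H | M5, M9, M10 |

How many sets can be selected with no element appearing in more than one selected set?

A, B, G are pairwise disjoint (A={M5,M7}; B={M1,M8}; G={M3,M10}).
Every remaining set overlaps one of these, and no 4 of the listed sets are pairwise disjoint, so 3 is the maximum.

3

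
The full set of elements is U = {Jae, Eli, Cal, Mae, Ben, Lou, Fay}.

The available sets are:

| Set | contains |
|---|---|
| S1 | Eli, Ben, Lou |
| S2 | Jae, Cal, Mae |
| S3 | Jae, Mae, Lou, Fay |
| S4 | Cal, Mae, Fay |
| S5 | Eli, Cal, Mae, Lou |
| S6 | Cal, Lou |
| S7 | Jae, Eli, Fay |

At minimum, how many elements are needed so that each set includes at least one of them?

3

H = {Mae, Lou, Fay} meets every set (each contains at least one member of H), and |H| = 3.
No choice of 2 elements meets every set, so 3 is the minimum.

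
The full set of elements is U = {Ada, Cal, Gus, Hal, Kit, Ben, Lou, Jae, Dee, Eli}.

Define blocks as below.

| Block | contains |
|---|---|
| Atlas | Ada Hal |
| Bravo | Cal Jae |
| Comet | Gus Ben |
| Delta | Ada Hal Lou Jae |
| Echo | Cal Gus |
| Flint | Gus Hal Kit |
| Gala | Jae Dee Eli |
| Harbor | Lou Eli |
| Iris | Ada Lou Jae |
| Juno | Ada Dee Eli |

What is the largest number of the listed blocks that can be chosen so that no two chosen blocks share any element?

Atlas, Bravo, Comet, Harbor are pairwise disjoint (Atlas={Ada,Hal}; Bravo={Cal,Jae}; Comet={Gus,Ben}; Harbor={Lou,Eli}).
Every remaining block overlaps one of these, and no 5 of the listed blocks are pairwise disjoint, so 4 is the maximum.

4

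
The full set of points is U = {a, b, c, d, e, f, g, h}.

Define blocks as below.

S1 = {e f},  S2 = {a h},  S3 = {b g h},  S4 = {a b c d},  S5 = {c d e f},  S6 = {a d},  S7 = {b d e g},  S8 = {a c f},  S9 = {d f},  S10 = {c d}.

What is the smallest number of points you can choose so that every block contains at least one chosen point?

3

Take T = {d, f, h}. Each listed block contains at least one of these, so T is a hitting set of size 3.
The blocks S1, S2, S10 are pairwise disjoint, so any hitting set needs a separate point for each — at least 3. Hence 3 is optimal.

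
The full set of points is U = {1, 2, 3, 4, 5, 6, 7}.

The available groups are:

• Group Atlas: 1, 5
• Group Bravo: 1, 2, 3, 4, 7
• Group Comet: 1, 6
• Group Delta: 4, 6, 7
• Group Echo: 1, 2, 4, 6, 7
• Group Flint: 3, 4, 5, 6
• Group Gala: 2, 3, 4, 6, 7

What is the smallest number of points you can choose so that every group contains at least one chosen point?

2

The 2 points {1, 6} hit every group.
The groups Atlas, Delta are pairwise disjoint, so any hitting set needs a separate point for each — at least 2. Hence 2 is optimal.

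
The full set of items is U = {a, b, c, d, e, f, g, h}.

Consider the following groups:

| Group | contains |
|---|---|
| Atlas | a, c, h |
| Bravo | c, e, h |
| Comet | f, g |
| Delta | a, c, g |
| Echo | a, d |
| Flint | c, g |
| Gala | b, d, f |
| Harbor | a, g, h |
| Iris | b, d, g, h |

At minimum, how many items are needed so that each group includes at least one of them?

3

T = {d, g, h} meets every group (each contains at least one member of T), and |T| = 3.
The groups Bravo, Comet, Echo are pairwise disjoint, so any hitting set needs a separate item for each — at least 3. Hence 3 is optimal.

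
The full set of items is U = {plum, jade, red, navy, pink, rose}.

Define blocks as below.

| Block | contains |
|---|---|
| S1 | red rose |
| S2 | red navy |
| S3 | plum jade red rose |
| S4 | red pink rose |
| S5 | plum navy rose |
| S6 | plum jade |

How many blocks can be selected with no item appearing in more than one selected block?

2

S1, S6 are pairwise disjoint (S1={red,rose}; S6={plum,jade}).
Every remaining block overlaps one of these, and no 3 of the listed blocks are pairwise disjoint, so 2 is the maximum.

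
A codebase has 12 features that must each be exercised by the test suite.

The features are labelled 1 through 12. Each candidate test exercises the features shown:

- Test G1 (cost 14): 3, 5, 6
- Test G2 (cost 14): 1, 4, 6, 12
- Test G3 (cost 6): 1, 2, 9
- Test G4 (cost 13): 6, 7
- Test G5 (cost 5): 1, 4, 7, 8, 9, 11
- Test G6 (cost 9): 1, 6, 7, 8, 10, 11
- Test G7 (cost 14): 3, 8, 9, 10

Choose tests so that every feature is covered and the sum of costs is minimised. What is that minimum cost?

G1, G2, G3, G6 together cover every feature (G1 ∪ G2 ∪ G3 ∪ G6 = {1, 2, 3, 4, 5, 6, 7, 8, 9, 10, 11, 12}); total cost 14 + 14 + 6 + 9 = 43.
The greedy pick G5, G6, G3, G1, G2 costs 48; no covering selection beats 43.

43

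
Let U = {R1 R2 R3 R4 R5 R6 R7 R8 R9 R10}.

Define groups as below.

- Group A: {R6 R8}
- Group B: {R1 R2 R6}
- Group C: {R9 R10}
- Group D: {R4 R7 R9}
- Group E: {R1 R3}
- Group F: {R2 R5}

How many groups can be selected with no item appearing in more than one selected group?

A, C, E, F are pairwise disjoint (A={R6,R8}; C={R9,R10}; E={R1,R3}; F={R2,R5}).
Every remaining group overlaps one of these, and no 5 of the listed groups are pairwise disjoint, so 4 is the maximum.

4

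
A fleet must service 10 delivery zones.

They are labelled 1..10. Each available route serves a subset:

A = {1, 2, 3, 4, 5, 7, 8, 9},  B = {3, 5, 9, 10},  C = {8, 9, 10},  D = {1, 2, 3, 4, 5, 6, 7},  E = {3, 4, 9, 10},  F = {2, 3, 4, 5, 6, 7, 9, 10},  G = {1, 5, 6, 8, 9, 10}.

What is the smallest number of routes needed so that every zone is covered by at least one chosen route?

F and G together: F ∪ G = {1, 2, 3, 4, 5, 6, 7, 8, 9, 10} — every zone is covered.
No single route has all 10 zones (the largest, A, has 8), so 2 is optimal.

2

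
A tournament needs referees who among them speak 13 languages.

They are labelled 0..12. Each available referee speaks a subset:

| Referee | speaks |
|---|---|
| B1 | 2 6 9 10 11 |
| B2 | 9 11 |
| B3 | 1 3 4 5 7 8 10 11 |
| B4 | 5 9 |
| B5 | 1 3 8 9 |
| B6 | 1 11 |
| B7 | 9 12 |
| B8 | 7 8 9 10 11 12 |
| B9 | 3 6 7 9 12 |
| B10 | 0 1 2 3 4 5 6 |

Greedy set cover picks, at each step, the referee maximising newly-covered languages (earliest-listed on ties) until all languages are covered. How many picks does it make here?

4

Greedy: pick B3 (covers 8 new) → pick B1 (covers 3 new) → pick B7 (covers 1 new) → pick B10 (covers 1 new). Total picks: 4.
(The true minimum cover uses only 2 referees, so greedy is not optimal here.)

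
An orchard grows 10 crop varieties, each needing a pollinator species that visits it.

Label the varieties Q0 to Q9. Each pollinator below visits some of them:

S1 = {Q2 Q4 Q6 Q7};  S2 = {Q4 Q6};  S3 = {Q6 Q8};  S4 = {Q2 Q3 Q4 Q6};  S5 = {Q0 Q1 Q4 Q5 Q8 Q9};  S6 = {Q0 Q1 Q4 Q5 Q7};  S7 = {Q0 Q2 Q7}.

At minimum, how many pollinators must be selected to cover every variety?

3

Take {S4, S5, S7}. Their union is {Q0, Q1, Q2, Q3, Q4, Q5, Q6, Q7, Q8, Q9}, which is all 10 varieties.
Only S4 contains Q3, so S4 is forced; the remaining 6 varieties need at least 2 more pollinators (each remaining pollinator adds at most 5) — so at least 3 pollinators are needed, and 3 is optimal.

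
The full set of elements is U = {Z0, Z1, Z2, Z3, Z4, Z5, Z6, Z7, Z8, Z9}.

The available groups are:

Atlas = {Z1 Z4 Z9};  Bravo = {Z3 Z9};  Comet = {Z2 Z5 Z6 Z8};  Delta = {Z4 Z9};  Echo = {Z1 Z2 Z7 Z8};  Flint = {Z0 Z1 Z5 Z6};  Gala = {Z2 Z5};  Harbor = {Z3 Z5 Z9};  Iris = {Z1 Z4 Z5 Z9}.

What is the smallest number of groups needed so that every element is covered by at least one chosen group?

Atlas and Echo and Flint and Harbor together: Atlas ∪ Echo ∪ Flint ∪ Harbor = {Z0, Z1, Z2, Z3, Z4, Z5, Z6, Z7, Z8, Z9} — every element is covered.
No 3 of the 9 groups cover everything (all 84 combinations miss at least one element), so 4 is optimal.

4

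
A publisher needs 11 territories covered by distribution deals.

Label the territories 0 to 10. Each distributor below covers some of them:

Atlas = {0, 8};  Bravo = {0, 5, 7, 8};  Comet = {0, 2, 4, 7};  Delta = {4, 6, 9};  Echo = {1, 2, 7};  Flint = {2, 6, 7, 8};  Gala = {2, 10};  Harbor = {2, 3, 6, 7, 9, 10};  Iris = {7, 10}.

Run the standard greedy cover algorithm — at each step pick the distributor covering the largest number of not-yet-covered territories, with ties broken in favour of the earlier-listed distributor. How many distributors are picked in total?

4

Greedy: pick Harbor (covers 6 new) → pick Bravo (covers 3 new) → pick Comet (covers 1 new) → pick Echo (covers 1 new). Total picks: 4.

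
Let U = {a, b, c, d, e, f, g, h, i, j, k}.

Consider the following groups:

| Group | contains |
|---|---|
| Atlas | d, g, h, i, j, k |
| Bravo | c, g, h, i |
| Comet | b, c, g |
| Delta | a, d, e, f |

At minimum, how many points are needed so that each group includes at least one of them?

The 2 points {c, d} hit every group.
The groups Comet, Delta are pairwise disjoint, so any hitting set needs a separate point for each — at least 2. Hence 2 is optimal.

2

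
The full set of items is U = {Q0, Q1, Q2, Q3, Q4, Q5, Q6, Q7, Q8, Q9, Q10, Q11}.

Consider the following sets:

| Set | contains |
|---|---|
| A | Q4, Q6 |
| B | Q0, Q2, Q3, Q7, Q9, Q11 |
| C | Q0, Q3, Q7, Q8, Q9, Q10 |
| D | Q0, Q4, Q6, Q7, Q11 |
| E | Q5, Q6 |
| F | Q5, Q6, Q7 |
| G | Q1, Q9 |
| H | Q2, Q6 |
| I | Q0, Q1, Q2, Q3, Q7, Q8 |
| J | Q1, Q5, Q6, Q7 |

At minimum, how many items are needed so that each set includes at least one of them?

3

T = {Q3, Q6, Q9} meets every set (each contains at least one member of T), and |T| = 3.
No choice of 2 items meets every set, so 3 is the minimum.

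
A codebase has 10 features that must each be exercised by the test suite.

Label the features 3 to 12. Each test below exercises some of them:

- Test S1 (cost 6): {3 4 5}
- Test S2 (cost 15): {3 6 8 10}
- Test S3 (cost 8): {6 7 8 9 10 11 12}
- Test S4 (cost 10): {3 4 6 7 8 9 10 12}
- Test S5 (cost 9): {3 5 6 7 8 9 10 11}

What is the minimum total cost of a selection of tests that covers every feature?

14

S1, S3 together cover every feature (S1 ∪ S3 = {3, 4, 5, 6, 7, 8, 9, 10, 11, 12}); total cost 6 + 8 = 14.
The greedy pick S5, S4 costs 19; no covering selection beats 14.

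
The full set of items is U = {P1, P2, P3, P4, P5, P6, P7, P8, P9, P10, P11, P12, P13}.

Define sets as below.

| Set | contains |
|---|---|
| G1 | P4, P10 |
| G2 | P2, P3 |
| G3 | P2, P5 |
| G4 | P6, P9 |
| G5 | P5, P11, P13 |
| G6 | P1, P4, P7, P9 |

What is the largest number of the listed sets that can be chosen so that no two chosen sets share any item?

4

G1, G2, G4, G5 are pairwise disjoint (G1={P4,P10}; G2={P2,P3}; G4={P6,P9}; G5={P5,P11,P13}).
Every remaining set overlaps one of these, and no 5 of the listed sets are pairwise disjoint, so 4 is the maximum.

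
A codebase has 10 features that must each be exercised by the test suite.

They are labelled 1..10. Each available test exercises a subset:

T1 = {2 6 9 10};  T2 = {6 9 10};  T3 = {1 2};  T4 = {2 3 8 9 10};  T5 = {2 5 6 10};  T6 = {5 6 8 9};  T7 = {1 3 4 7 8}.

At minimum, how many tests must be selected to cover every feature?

T4 and T6 and T7 together: T4 ∪ T6 ∪ T7 = {1, 2, 3, 4, 5, 6, 7, 8, 9, 10} — every feature is covered.
Only T7 contains 4, so T7 is forced; the remaining 5 features need at least 2 more tests (each remaining test adds at most 4) — so at least 3 tests are needed, and 3 is optimal.

3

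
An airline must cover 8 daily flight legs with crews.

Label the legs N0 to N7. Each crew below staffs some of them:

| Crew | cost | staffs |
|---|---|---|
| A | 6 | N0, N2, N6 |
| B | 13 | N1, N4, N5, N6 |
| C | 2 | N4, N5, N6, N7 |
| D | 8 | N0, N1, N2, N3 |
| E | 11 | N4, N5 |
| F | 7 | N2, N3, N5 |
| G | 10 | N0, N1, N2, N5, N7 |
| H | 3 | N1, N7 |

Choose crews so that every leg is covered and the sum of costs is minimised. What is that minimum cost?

10

C, D together cover every leg (C ∪ D = {N0, N1, N2, N3, N4, N5, N6, N7}); total cost 2 + 8 = 10.
No covering selection has total cost below 10.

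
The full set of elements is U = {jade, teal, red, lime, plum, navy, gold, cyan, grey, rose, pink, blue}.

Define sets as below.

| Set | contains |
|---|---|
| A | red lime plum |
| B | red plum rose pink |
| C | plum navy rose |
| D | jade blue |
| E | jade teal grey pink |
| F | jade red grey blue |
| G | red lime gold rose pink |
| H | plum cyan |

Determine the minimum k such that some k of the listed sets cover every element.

5

Take {C, D, E, G, H}. Their union is {jade, teal, red, lime, plum, navy, gold, cyan, grey, rose, pink, blue}, which is all 12 elements.
No 4 of the 8 sets cover everything (all 70 combinations miss at least one element), so 5 is optimal.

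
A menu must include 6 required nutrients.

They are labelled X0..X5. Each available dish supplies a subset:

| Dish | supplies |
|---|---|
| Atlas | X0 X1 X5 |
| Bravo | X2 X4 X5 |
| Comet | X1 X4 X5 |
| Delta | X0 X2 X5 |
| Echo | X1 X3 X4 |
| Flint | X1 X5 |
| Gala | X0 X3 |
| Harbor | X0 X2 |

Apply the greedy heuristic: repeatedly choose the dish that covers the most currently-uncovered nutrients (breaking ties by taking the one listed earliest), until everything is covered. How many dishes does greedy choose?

3

Greedy: pick Atlas (covers 3 new) → pick Bravo (covers 2 new) → pick Echo (covers 1 new). Total picks: 3.
(The true minimum cover uses only 2 dishes, so greedy is not optimal here.)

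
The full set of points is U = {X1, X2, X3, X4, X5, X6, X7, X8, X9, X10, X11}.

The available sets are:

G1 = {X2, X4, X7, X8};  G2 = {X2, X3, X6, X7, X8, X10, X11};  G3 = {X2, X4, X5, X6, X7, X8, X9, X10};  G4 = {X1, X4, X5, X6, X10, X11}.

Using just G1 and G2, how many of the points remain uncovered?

Union of G1, G2 = {X2, X3, X4, X6, X7, X8, X10, X11}.
Not covered: X1, X5, X9 — 3 points.

3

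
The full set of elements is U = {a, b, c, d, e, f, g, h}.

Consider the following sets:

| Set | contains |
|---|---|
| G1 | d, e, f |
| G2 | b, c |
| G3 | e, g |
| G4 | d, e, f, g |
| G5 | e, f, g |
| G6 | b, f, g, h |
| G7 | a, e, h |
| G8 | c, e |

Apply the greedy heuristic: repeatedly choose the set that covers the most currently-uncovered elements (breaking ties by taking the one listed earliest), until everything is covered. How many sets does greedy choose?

3

Greedy: pick G4 (covers 4 new) → pick G2 (covers 2 new) → pick G7 (covers 2 new). Total picks: 3.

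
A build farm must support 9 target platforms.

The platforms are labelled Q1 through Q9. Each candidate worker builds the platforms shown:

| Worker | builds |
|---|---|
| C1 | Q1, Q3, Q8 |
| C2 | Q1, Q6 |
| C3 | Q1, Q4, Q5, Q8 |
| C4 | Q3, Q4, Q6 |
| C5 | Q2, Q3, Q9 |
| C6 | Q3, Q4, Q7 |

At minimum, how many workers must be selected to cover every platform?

4

Take {C2, C3, C5, C6}. Their union is {Q1, Q2, Q3, Q4, Q5, Q6, Q7, Q8, Q9}, which is all 9 platforms.
No 3 of the 6 workers cover everything (all 20 combinations miss at least one platform), so 4 is optimal.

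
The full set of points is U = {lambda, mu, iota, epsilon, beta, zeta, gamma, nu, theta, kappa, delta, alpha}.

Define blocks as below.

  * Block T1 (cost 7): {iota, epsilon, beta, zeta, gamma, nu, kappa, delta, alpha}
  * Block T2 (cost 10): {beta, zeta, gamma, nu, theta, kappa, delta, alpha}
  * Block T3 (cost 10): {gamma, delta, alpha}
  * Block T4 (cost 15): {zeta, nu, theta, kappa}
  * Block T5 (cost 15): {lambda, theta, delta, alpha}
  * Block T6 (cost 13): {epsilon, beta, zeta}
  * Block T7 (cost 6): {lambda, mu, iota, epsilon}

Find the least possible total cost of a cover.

T2, T7 together cover every point (T2 ∪ T7 = {lambda, mu, iota, epsilon, beta, zeta, gamma, nu, theta, kappa, delta, alpha}); total cost 10 + 6 = 16.
The greedy pick T1, T7, T2 costs 23; no covering selection beats 16.

16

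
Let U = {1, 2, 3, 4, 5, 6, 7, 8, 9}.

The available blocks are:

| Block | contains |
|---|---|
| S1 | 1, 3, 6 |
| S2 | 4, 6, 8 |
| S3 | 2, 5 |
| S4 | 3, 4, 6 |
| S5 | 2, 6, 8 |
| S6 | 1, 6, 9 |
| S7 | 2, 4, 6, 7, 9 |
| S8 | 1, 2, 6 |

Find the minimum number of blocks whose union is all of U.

S1 and S2 and S3 and S7 together: S1 ∪ S2 ∪ S3 ∪ S7 = {1, 2, 3, 4, 5, 6, 7, 8, 9} — every point is covered.
No 3 of the 8 blocks cover everything (all 56 combinations miss at least one point), so 4 is optimal.

4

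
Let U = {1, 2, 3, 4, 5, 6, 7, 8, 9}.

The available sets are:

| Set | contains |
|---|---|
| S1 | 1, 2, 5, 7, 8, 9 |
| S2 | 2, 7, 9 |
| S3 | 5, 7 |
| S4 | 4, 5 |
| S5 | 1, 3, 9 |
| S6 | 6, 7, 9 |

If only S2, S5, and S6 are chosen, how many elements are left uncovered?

3

Union of S2, S5, S6 = {1, 2, 3, 6, 7, 9}.
Not covered: 4, 5, 8 — 3 elements.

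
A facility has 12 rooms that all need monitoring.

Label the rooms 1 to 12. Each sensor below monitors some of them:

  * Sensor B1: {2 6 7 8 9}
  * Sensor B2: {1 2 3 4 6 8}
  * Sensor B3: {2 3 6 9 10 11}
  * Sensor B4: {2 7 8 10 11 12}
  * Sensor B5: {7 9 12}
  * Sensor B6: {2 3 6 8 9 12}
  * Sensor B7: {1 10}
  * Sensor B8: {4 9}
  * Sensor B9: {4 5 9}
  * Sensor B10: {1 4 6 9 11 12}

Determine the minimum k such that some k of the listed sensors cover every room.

B2 and B4 and B9 together: B2 ∪ B4 ∪ B9 = {1, 2, 3, 4, 5, 6, 7, 8, 9, 10, 11, 12} — every room is covered.
Only B9 contains 5, so B9 is forced; the remaining 9 rooms need at least 2 more sensors (each remaining sensor adds at most 6) — so at least 3 sensors are needed, and 3 is optimal.

3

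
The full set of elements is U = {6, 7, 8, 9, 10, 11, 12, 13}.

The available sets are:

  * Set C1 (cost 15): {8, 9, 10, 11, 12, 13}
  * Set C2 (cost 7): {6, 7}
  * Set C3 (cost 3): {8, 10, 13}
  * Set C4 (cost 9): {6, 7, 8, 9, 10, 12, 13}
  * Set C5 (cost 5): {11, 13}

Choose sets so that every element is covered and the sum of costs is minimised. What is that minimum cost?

C4, C5 together cover every element (C4 ∪ C5 = {6, 7, 8, 9, 10, 11, 12, 13}); total cost 9 + 5 = 14.
The greedy pick C3, C4, C5 costs 17; no covering selection beats 14.

14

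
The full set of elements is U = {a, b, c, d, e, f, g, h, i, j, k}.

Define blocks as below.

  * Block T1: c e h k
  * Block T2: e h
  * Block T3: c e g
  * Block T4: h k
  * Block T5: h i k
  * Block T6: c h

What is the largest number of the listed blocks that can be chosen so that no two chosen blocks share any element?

T3, T4 are pairwise disjoint (T3={c,e,g}; T4={h,k}).
Every remaining block overlaps one of these, and no 3 of the listed blocks are pairwise disjoint, so 2 is the maximum.

2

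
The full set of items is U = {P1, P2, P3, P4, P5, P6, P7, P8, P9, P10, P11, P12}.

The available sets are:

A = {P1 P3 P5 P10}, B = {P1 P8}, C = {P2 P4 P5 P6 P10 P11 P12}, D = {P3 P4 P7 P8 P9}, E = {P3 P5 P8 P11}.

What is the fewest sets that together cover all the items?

3

B and C and D together: B ∪ C ∪ D = {P1, P2, P3, P4, P5, P6, P7, P8, P9, P10, P11, P12} — every item is covered.
Only C contains P2, so C is forced; the remaining 5 items need at least 2 more sets (each remaining set adds at most 4) — so at least 3 sets are needed, and 3 is optimal.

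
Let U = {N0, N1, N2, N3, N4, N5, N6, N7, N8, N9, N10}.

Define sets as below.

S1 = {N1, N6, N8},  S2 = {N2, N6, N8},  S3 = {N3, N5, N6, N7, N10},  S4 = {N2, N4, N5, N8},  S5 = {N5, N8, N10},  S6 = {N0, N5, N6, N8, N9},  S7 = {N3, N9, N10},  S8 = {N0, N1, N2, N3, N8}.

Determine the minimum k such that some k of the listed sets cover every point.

Take {S1, S3, S4, S6}. Their union is {N0, N1, N2, N3, N4, N5, N6, N7, N8, N9, N10}, which is all 11 points.
No 3 of the 8 sets cover everything (all 56 combinations miss at least one point), so 4 is optimal.

4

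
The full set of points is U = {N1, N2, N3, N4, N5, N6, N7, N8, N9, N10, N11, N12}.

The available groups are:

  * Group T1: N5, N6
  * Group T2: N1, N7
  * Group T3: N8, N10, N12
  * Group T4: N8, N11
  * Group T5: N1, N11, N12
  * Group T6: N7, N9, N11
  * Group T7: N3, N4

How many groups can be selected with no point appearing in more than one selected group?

4

T1, T3, T6, T7 are pairwise disjoint (T1={N5,N6}; T3={N8,N10,N12}; T6={N7,N9,N11}; T7={N3,N4}).
Every remaining group overlaps one of these, and no 5 of the listed groups are pairwise disjoint, so 4 is the maximum.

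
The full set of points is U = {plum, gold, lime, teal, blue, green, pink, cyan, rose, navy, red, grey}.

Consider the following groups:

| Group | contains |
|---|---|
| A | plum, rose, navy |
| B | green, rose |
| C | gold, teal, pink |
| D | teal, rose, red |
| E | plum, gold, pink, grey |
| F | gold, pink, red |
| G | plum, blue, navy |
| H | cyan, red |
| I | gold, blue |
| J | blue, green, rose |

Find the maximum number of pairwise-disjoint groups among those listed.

B, C, G, H are pairwise disjoint (B={green,rose}; C={gold,teal,pink}; G={plum,blue,navy}; H={cyan,red}).
Every remaining group overlaps one of these, and no 5 of the listed groups are pairwise disjoint, so 4 is the maximum.

4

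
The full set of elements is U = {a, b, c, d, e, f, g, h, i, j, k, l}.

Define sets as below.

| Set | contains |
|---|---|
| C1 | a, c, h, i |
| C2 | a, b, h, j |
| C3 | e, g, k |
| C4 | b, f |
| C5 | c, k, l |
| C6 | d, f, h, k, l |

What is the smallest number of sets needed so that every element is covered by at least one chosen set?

4

C1, C2, C3, and C6 cover everything between them: the union {a, b, c, d, e, f, g, h, i, j, k, l} is all of U.
Only C6 contains d, so C6 is forced; the remaining 7 elements need at least 3 more sets (each remaining set adds at most 3) — so at least 4 sets are needed, and 4 is optimal.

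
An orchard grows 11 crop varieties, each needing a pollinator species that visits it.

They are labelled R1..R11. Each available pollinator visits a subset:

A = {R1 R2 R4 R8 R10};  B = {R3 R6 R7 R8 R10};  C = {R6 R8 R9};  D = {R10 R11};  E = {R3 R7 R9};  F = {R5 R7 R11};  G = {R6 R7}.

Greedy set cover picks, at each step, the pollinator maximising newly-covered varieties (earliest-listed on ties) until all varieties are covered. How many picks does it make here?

4

Greedy: pick A (covers 5 new) → pick B (covers 3 new) → pick F (covers 2 new) → pick C (covers 1 new). Total picks: 4.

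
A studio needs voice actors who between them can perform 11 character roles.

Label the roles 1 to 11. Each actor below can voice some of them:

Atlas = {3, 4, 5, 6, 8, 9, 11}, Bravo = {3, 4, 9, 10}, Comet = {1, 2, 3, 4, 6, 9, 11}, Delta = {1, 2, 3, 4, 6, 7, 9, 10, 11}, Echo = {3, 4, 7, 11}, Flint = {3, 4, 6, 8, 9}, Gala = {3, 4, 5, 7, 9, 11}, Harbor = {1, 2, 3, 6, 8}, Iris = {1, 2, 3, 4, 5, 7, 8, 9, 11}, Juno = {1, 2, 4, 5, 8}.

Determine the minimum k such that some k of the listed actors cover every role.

2

Atlas and Delta together: Atlas ∪ Delta = {1, 2, 3, 4, 5, 6, 7, 8, 9, 10, 11} — every role is covered.
No single actor has all 11 roles (the largest, Delta, has 9), so 2 is optimal.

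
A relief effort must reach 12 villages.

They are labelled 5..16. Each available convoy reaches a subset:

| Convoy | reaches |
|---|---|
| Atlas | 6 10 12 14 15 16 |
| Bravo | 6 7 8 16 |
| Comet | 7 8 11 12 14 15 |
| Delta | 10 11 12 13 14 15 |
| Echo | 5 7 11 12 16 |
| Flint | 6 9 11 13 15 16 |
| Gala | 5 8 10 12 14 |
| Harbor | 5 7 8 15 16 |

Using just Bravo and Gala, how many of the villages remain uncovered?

Union of Bravo, Gala = {5, 6, 7, 8, 10, 12, 14, 16}.
Not covered: 9, 11, 13, 15 — 4 villages.

4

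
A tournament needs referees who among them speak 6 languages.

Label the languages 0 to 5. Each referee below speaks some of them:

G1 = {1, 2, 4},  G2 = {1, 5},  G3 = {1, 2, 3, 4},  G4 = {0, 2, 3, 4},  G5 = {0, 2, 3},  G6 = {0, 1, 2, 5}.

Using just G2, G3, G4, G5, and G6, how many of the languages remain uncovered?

Union of G2, G3, G4, G5, G6 = {0, 1, 2, 3, 4, 5} — that's every language, so 0 are uncovered.

0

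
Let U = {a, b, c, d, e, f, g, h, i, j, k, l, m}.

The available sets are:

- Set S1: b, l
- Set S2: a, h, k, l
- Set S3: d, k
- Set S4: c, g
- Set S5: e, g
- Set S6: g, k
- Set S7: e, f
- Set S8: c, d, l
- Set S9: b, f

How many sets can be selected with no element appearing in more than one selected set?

S1, S3, S4, S7 are pairwise disjoint (S1={b,l}; S3={d,k}; S4={c,g}; S7={e,f}).
Every remaining set overlaps one of these, and no 5 of the listed sets are pairwise disjoint, so 4 is the maximum.

4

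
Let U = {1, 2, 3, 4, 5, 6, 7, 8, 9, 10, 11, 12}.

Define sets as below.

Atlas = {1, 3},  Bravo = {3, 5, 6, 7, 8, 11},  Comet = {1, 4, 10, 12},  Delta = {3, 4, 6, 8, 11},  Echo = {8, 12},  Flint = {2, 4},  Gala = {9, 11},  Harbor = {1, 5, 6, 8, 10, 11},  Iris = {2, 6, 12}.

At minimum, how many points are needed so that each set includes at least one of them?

Take H = {1, 4, 11, 12}. Each listed set contains at least one of these, so H is a hitting set of size 4.
The sets Atlas, Echo, Flint, Gala are pairwise disjoint, so any hitting set needs a separate point for each — at least 4. Hence 4 is optimal.

4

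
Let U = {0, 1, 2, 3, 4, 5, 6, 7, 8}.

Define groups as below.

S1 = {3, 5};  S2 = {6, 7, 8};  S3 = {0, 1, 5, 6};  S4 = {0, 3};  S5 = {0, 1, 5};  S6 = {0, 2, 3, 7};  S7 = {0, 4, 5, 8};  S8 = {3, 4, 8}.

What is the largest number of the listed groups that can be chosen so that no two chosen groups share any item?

S5, S8 are pairwise disjoint (S5={0,1,5}; S8={3,4,8}).
Every remaining group overlaps one of these, and no 3 of the listed groups are pairwise disjoint, so 2 is the maximum.

2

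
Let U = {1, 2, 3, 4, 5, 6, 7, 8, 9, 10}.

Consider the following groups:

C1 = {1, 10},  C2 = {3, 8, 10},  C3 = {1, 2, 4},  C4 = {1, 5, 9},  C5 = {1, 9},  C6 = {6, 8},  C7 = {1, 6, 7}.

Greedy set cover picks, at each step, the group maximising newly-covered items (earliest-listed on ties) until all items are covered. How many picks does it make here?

4

Greedy: pick C2 (covers 3 new) → pick C3 (covers 3 new) → pick C4 (covers 2 new) → pick C7 (covers 2 new). Total picks: 4.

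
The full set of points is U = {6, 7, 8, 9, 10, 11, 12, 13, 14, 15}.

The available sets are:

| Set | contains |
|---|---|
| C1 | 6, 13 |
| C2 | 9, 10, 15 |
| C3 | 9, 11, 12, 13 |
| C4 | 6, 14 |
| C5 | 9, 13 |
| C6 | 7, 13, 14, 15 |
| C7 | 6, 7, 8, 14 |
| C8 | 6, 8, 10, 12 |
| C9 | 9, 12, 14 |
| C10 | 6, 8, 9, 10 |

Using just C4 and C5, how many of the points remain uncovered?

Union of C4, C5 = {6, 9, 13, 14}.
Not covered: 7, 8, 10, 11, 12, 15 — 6 points.

6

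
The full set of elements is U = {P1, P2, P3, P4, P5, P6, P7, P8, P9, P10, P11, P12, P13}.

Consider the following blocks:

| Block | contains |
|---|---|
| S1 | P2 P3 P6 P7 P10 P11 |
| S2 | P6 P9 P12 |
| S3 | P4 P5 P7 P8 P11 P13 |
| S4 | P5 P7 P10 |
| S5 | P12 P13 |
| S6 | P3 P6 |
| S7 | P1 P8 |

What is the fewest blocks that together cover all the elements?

Take {S1, S2, S3, S7}. Their union is {P1, P2, P3, P4, P5, P6, P7, P8, P9, P10, P11, P12, P13}, which is all 13 elements.
No 3 of the 7 blocks cover everything (all 35 combinations miss at least one element), so 4 is optimal.

4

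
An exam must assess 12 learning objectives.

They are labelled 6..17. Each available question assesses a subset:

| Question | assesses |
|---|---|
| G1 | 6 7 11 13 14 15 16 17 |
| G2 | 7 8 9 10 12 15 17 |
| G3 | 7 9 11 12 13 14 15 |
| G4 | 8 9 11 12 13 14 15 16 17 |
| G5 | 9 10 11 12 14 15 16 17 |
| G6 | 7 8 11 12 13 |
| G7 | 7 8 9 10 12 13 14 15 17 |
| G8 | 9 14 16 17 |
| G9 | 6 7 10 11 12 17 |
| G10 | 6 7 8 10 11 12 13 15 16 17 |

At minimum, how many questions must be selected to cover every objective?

Take {G1, G2}. Their union is {6, 7, 8, 9, 10, 11, 12, 13, 14, 15, 16, 17}, which is all 12 objectives.
No single question has all 12 objectives (the largest, G10, has 10), so 2 is optimal.

2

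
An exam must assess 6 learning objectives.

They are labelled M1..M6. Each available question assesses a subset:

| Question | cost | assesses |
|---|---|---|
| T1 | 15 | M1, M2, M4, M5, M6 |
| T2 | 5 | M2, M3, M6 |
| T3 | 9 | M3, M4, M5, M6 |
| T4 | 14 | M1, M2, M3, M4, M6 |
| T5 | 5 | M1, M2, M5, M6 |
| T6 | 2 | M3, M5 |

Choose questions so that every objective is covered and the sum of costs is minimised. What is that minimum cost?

T3, T5 together cover every objective (T3 ∪ T5 = {M1, M2, M3, M4, M5, M6}); total cost 9 + 5 = 14.
The greedy pick T6, T5, T3 costs 16; no covering selection beats 14.

14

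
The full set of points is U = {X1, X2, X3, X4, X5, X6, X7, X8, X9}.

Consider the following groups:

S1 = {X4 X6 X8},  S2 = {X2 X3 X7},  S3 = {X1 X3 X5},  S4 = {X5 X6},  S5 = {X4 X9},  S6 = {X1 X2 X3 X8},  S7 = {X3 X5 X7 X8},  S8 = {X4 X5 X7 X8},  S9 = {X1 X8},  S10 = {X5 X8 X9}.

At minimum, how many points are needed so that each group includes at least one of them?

The 4 points {X3, X4, X5, X8} hit every group.
The groups S2, S4, S5, S9 are pairwise disjoint, so any hitting set needs a separate point for each — at least 4. Hence 4 is optimal.

4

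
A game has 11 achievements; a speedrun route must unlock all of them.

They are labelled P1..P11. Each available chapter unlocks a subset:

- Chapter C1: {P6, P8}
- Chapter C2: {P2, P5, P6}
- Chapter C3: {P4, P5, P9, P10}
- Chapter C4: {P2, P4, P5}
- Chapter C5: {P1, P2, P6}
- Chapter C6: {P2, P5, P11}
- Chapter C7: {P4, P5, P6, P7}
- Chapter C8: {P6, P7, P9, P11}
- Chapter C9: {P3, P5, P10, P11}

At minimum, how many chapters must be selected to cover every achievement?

5

C1 and C3 and C5 and C7 and C9 together: C1 ∪ C3 ∪ C5 ∪ C7 ∪ C9 = {P1, P2, P3, P4, P5, P6, P7, P8, P9, P10, P11} — every achievement is covered.
No 4 of the 9 chapters cover everything (all 126 combinations miss at least one achievement), so 5 is optimal.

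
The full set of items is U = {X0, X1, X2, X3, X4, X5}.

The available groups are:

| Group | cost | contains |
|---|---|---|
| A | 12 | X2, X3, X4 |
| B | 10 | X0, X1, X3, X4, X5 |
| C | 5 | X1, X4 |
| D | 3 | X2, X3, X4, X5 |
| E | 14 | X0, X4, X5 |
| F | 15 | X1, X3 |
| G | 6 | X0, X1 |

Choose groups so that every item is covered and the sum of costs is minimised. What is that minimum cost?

D, G together cover every item (D ∪ G = {X0, X1, X2, X3, X4, X5}); total cost 3 + 6 = 9.
No covering selection has total cost below 9.

9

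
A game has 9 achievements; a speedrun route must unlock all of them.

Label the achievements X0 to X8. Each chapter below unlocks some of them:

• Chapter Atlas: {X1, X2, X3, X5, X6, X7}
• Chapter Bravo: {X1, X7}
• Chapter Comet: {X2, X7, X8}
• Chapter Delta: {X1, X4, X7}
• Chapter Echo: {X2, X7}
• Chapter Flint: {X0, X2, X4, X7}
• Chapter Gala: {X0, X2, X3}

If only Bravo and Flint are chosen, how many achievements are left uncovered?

Union of Bravo, Flint = {X0, X1, X2, X4, X7}.
Not covered: X3, X5, X6, X8 — 4 achievements.

4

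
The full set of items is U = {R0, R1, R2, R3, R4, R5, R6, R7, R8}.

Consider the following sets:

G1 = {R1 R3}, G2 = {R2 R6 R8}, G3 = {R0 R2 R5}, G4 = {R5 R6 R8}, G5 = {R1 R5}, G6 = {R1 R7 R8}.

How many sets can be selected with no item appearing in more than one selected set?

2

G2, G5 are pairwise disjoint (G2={R2,R6,R8}; G5={R1,R5}).
Every remaining set overlaps one of these, and no 3 of the listed sets are pairwise disjoint, so 2 is the maximum.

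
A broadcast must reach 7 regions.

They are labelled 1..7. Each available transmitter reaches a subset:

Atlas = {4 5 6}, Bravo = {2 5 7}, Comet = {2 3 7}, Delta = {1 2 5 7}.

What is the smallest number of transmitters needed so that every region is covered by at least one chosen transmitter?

3

Take {Atlas, Comet, Delta}. Their union is {1, 2, 3, 4, 5, 6, 7}, which is all 7 regions.
Only Delta contains 1, so Delta is forced; the remaining 3 regions need at least 2 more transmitters (each remaining transmitter adds at most 2) — so at least 3 transmitters are needed, and 3 is optimal.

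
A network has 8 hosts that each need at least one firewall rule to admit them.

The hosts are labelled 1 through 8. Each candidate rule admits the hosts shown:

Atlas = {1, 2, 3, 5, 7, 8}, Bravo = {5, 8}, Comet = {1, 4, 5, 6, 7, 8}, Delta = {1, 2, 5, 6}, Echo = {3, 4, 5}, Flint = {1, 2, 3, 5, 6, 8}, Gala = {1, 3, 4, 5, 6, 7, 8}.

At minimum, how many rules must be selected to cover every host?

Take {Delta, Gala}. Their union is {1, 2, 3, 4, 5, 6, 7, 8}, which is all 8 hosts.
No single rule has all 8 hosts (the largest, Gala, has 7), so 2 is optimal.

2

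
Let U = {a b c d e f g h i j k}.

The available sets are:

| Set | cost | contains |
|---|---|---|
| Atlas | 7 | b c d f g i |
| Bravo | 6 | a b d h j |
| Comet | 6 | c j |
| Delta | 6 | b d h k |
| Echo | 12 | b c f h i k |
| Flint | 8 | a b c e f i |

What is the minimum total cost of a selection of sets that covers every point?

Atlas, Bravo, Delta, Flint together cover every point (Atlas ∪ Bravo ∪ Delta ∪ Flint = {a, b, c, d, e, f, g, h, i, j, k}); total cost 7 + 6 + 6 + 8 = 27.
No covering selection has total cost below 27.

27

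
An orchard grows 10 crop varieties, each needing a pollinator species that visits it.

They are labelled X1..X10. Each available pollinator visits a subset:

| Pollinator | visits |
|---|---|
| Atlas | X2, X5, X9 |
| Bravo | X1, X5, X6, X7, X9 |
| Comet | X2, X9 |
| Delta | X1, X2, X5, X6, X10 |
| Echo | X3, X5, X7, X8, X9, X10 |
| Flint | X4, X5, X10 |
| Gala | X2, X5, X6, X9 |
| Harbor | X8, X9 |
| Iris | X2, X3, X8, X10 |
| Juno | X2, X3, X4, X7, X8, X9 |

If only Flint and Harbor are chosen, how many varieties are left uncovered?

5

Union of Flint, Harbor = {X4, X5, X8, X9, X10}.
Not covered: X1, X2, X3, X6, X7 — 5 varieties.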